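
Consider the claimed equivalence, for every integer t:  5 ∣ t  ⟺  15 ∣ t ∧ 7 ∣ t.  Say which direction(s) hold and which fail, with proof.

Only the reverse direction holds.

(←) Suppose 15 ∣ t and 7 ∣ t. Any common multiple of 15 and 7 is a multiple of their lcm; here gcd(15, 7) = 1, so lcm(15, 7) = 15·7 = 105, so 105 ∣ t. Since 5 ∣ 105, it follows that 5 ∣ t.

(→) This fails: take t = 5. Certainly 5 ∣ 5, but 15 ∤ 5.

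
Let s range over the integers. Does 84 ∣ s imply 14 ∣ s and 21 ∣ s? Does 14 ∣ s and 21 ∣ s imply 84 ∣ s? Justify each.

(→) If 84 ∣ s, write s = 84q. Since 84 = 6·14, s = 14·(6q), so 14 ∣ s; and since 84 = 4·21, s = 21·(4q), so 21 ∣ s.

(←) This fails: take s = 42. Both 14 ∣ 42 and 21 ∣ 42, yet 42 is not a multiple of 84 (since 42 = 0·84 + 42), so 84 ∤ 42.

Only the forward direction holds.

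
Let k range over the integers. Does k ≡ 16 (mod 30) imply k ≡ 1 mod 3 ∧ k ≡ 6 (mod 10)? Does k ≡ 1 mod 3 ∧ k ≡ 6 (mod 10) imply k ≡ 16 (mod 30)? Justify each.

(⟹) Suppose k ≡ 16 (mod 30); write k = 30j + 16. Since 3 ∣ 30, reducing mod 3 gives k ≡ 16 ≡ 1 (mod 3); since 10 ∣ 30, reducing mod 10 gives k ≡ 16 ≡ 6 (mod 10).

(⟸) Conversely, if k ≡ 1 (mod 3) and k ≡ 6 (mod 10), then by the Chinese remainder theorem k ≡ 16 (mod 30). This is exactly k ≡ 16 (mod 30).

Both implications hold.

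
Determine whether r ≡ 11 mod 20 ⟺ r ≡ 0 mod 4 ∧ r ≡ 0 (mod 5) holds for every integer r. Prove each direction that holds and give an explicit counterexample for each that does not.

Forward direction. This fails: r = 11 gives 11 ≡ 11 (mod 20) but 11 ≡ 3 (mod 4), so the conjunction on the right does not hold.

Converse. This fails: r = 0 satisfies both congruences on the right (0 ≡ 0 mod 4 and 0 ≡ 0 mod 5) yet 0 ≡ 0 (mod 20), not 11.

Both directions fail.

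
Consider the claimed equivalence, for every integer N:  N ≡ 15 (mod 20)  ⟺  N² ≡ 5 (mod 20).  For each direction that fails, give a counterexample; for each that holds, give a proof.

(⇒) holds; (⇐) fails.

(⟹) Suppose N ≡ 15 (mod 20). Write N = 20j + 15. Then (20j + 15)² = 400j² + 600j + 225 = 20(20j² + 30j + 11) + 5, so N² ≡ 5 (mod 20).

(⟸) This fails: take N = 5. Then 5² = 25 ≡ 5 (mod 20), yet 5 ≡ 5 (mod 20), not 15.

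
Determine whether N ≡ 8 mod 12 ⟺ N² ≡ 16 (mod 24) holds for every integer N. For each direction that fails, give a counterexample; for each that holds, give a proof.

(⇒) holds; (⇐) fails.

[⇒] Suppose N ≡ 8 (mod 12). Working modulo 24, N ∈ {8, 20}; for each such r, r² ≡ 16 (mod 24).

[⇐] This fails: take N = 4. Then 4² = 16 ≡ 16 (mod 24), yet 4 ≡ 4 (mod 12), not 8.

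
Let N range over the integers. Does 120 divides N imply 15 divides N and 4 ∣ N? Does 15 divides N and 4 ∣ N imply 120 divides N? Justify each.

The forward direction holds; the converse fails.

(⟹) If 120 ∣ N, write N = 120q. Since 120 = 8·15, N = 15·(8q), so 15 ∣ N; and since 120 = 30·4, N = 4·(30q), so 4 ∣ N.

(⟸) This fails: take N = 60. Both 15 ∣ 60 and 4 ∣ 60, yet 60 is not a multiple of 120 (since 60 = 0·120 + 60), so 120 ∤ 60.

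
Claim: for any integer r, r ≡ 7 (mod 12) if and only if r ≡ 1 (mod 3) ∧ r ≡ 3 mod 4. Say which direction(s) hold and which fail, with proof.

(⇒) Suppose r ≡ 7 (mod 12); write r = 12j + 7. Since 3 ∣ 12, reducing mod 3 gives r ≡ 7 ≡ 1 (mod 3); since 4 ∣ 12, reducing mod 4 gives r ≡ 7 ≡ 3 (mod 4).

(⇐) Conversely, if r ≡ 1 (mod 3) and r ≡ 3 (mod 4), then by the Chinese remainder theorem r ≡ 7 (mod 12). This is exactly r ≡ 7 (mod 12).

Both implications hold.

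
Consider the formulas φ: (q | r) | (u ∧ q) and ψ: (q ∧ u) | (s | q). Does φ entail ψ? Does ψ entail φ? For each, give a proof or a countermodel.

(⇒) This fails. Under r = T, s = F, u = F, q = F, the left side is true but the right side is false.

(⇐) This fails. Under r = F, s = T, u = F, q = F, the left side is false but the right side is true.

Neither direction holds.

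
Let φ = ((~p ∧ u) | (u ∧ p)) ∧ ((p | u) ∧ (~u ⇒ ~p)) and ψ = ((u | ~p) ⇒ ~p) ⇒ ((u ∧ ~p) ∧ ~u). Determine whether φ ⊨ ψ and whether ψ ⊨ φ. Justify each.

Only the converse holds.

Forward direction. This fails. Under u = T, p = F, the left side is true but the right side is false.

Converse. Assume the antecedent. If u is true, the consequent reduces to true regardless of the other variables. If u is false, the antecedent cannot hold. Either way the consequent holds.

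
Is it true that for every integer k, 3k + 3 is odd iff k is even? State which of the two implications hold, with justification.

Both implications hold.

Forward direction. Suppose 3k + 3 is odd. Since 3 is odd, 3k and k have the same parity, so 3k + 3 ≡ k + 3 (mod 2). As 3 is odd, 3k + 3 is odd exactly when k is even. Thus k is even.

Converse. Suppose k is even; write k = 2j. Then 3k + 3 = 3·(2j) + 3 = 2·3j + 3, which is odd.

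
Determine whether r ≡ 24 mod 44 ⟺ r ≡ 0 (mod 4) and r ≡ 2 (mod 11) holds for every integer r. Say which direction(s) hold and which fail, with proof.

Both directions hold; the statement is true.

(→) Suppose r ≡ 24 (mod 44); write r = 44j + 24. Since 4 ∣ 44, reducing mod 4 gives r ≡ 24 ≡ 0 (mod 4); since 11 ∣ 44, reducing mod 11 gives r ≡ 24 ≡ 2 (mod 11).

(←) Conversely, if r ≡ 0 (mod 4) and r ≡ 2 (mod 11), then by the Chinese remainder theorem r ≡ 24 (mod 44). This is exactly r ≡ 24 (mod 44).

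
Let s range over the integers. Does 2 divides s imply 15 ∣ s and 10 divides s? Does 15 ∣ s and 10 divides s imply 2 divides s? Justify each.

(⟹) This fails: take s = 2. Certainly 2 ∣ 2, but 15 ∤ 2.

(⟸) Suppose 15 ∣ s and 10 ∣ s. Any common multiple of 15 and 10 is a multiple of their lcm; here lcm(15, 10) = 15·10/gcd(15, 10) = 150/5 = 30, so 30 ∣ s. Since 2 ∣ 30, it follows that 2 ∣ s.

Only the reverse direction holds.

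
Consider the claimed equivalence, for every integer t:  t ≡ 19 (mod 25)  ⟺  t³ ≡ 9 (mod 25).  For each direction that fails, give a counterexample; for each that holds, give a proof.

Both directions hold; the statement is true.

Forward direction. Suppose t ≡ 19 (mod 25). Write t = 25j + 19. Then (25j + 19)³ = 15625j³ + 35625j² + 27075j + 6859 = 25(625j³ + 1425j² + 1083j + 274) + 9, so t³ ≡ 9 (mod 25).

Converse. Suppose t³ ≡ 9 (mod 25). The only residue r in {0, …, 24} with r³ ≡ 9 (mod 25) is r = 19, so t ≡ 19 (mod 25).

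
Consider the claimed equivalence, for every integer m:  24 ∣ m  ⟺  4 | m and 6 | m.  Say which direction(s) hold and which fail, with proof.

(⇒) holds; (⇐) fails.

Forward direction. If 24 ∣ m, write m = 24q. Since 24 = 6·4, m = 4·(6q), so 4 ∣ m; and since 24 = 4·6, m = 6·(4q), so 6 ∣ m.

Converse. This fails: take m = 12. Both 4 ∣ 12 and 6 ∣ 12, yet 12 is not a multiple of 24 (since 12 = 0·24 + 12), so 24 ∤ 12.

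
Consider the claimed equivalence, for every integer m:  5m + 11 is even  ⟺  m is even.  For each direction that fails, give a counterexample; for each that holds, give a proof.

(⇒) This fails: m = 5 gives 5m + 11 = 36, which is even, but 5 is odd, not even.

(⇐) This also fails: m = 6 is even, but 5m + 11 = 41 is odd, not even.

Both directions fail.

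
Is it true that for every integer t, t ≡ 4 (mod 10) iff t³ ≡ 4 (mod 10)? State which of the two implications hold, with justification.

The biconditional holds.

(⟸) For the converse, argue contrapositively. If t ≢ 4 (mod 10), then t is congruent to one of 0, 1, 2, 3, 5, 6, 7, 8, 9 modulo 10, and these give t³ ≡ 0, 1, 8, 7, 5, 6, 3, 2, 9 respectively — never 4.

(⟹) Suppose t ≡ 4 (mod 10). Write t = 10j + 4. Then (10j + 4)³ = 1000j³ + 1200j² + 480j + 64 = 10(100j³ + 120j² + 48j + 6) + 4, so t³ ≡ 4 (mod 10).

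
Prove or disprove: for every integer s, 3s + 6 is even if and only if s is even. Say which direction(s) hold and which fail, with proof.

Both directions hold; the statement is true.

[⇐] Suppose s is even; write s = 2j. Then 3s + 6 = 3·(2j) + 6 = 2·3j + 6, which is even.

[⇒] Suppose 3s + 6 is even. Since 3 is odd, 3s and s have the same parity, so 3s + 6 ≡ s + 6 (mod 2). As 6 is even, 3s + 6 is even exactly when s is even. Thus s is even.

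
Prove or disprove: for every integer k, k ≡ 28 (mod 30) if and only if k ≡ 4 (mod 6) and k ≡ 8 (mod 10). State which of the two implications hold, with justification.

[⇒] Suppose k ≡ 28 (mod 30); write k = 30j + 28. Since 6 ∣ 30, reducing mod 6 gives k ≡ 28 ≡ 4 (mod 6); since 10 ∣ 30, reducing mod 10 gives k ≡ 28 ≡ 8 (mod 10).

[⇐] Conversely, if k ≡ 4 (mod 6) and k ≡ 8 (mod 10), then by the Chinese remainder theorem k ≡ 28 (mod 30). This is exactly k ≡ 28 (mod 30).

Both implications hold.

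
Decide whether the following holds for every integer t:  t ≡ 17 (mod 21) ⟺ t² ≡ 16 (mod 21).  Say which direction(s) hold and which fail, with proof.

Only the forward implication holds.

(→) Suppose t ≡ 17 (mod 21). Write t = 21j + 17. Then (21j + 17)² = 441j² + 714j + 289 = 21(21j² + 34j + 13) + 16, so t² ≡ 16 (mod 21).

(←) This fails: take t = 4. Then 4² = 16 ≡ 16 (mod 21), yet 4 ≡ 4 (mod 21), not 17.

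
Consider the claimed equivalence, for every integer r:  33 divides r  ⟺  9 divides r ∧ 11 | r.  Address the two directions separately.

Forward direction. This fails: take r = 33. Certainly 33 ∣ 33, but 9 ∤ 33.

Converse. Suppose 9 ∣ r and 11 ∣ r. Any common multiple of 9 and 11 is a multiple of their lcm; here gcd(9, 11) = 1, so lcm(9, 11) = 9·11 = 99, so 99 ∣ r. Since 33 ∣ 99, it follows that 33 ∣ r.

Only the converse holds.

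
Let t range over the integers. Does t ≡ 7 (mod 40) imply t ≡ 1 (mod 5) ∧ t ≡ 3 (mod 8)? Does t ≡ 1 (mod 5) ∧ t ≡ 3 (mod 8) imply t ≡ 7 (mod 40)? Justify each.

Neither implication holds.

[⇒] This fails: t = 7 gives 7 ≡ 7 (mod 40) but 7 ≡ 2 (mod 5), so the conjunction on the right does not hold.

[⇐] This fails: t = 11 satisfies both congruences on the right (11 ≡ 1 mod 5 and 11 ≡ 3 mod 8) yet 11 ≡ 11 (mod 40), not 7.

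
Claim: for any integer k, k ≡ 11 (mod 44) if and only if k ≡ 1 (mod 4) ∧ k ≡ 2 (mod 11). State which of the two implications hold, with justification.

[⇒] This fails: k = 11 gives 11 ≡ 11 (mod 44) but 11 ≡ 3 (mod 4), so the conjunction on the right does not hold.

[⇐] This fails: k = 13 satisfies both congruences on the right (13 ≡ 1 mod 4 and 13 ≡ 2 mod 11) yet 13 ≡ 13 (mod 44), not 11.

(⇒) fails and (⇐) fails.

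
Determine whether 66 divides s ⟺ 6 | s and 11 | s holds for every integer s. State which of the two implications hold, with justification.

Both directions hold.

(⇒) If 66 ∣ s, write s = 66q. Since 66 = 11·6, s = 6·(11q), so 6 ∣ s; and since 66 = 6·11, s = 11·(6q), so 11 ∣ s.

(⇐) Suppose 6 ∣ s and 11 ∣ s. Any common multiple of 6 and 11 is a multiple of their lcm; here gcd(6, 11) = 1, so lcm(6, 11) = 6·11 = 66, so 66 ∣ s.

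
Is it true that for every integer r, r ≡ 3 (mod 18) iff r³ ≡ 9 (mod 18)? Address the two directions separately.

Not equivalent: only (⇒) holds.

(←) This fails: take r = 9. Then 9³ = 729 ≡ 9 (mod 18), yet 9 ≡ 9 (mod 18), not 3.

(→) Suppose r ≡ 3 (mod 18). Write r = 18j + 3. Then (18j + 3)³ = 5832j³ + 2916j² + 486j + 27 = 18(324j³ + 162j² + 27j + 1) + 9, so r³ ≡ 9 (mod 18).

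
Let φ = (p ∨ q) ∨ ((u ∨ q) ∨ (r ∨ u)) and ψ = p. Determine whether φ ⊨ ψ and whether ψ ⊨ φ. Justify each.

[⇒] This fails. Under p = F, u = T, r = F, q = F, the left side is true but the right side is false.

[⇐] Assume the antecedent. If p is true, (p ∨ q) ∨ ((u ∨ q) ∨ (r ∨ u)) reduces to true regardless of the other variables. If p is false, the antecedent cannot hold. Either way (p ∨ q) ∨ ((u ∨ q) ∨ (r ∨ u)) holds.

(⇒) fails; (⇐) holds.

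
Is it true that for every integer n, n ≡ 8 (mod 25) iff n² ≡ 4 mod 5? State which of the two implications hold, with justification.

The forward direction holds; the converse fails.

Converse. This fails: take n = 2. Then 2² = 4 ≡ 4 (mod 5), yet 2 ≡ 2 (mod 25), not 8.

Forward direction. Suppose n ≡ 8 (mod 25). Then n² ≡ 8² = 64 (mod 25), and since 5 ∣ 25, also n² ≡ 4 (mod 5).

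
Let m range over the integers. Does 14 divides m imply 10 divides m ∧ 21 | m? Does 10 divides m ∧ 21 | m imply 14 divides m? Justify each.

(→) This fails: take m = 14. Certainly 14 ∣ 14, but 10 ∤ 14.

(←) Suppose 10 ∣ m and 21 ∣ m. Any common multiple of 10 and 21 is a multiple of their lcm; here gcd(10, 21) = 1, so lcm(10, 21) = 10·21 = 210, so 210 ∣ m. Since 14 ∣ 210, it follows that 14 ∣ m.

(⇒) fails; (⇐) holds.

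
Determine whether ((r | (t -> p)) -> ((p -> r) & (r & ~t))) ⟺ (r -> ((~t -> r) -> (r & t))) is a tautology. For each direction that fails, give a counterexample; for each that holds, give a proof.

Forward direction. This fails. Under t = F, p = F, r = T, the left side is true but the right side is false.

Converse. This fails. Under t = F, p = F, r = F, the left side is false but the right side is true.

Neither implication holds.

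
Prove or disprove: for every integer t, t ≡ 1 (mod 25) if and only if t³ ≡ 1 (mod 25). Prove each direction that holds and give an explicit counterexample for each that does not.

Converse. Suppose t³ ≡ 1 (mod 25). The only residue r in {0, …, 24} with r³ ≡ 1 (mod 25) is r = 1, so t ≡ 1 (mod 25).

Forward direction. Suppose t ≡ 1 (mod 25). Write t = 25j + 1. Then (25j + 1)³ = 15625j³ + 1875j² + 75j + 1 = 25(625j³ + 75j² + 3j) + 1, so t³ ≡ 1 (mod 25).

The biconditional holds.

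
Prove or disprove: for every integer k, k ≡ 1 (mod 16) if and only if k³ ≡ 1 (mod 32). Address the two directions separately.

Only the reverse direction holds.

[⇐] The residues r modulo 32 with r³ ≡ 1 (mod 32) are exactly {1}, and each is ≡ 1 (mod 16).

[⇒] This fails: take k = 17. Then 17 ≡ 1 (mod 16), but 17³ = 4913 ≡ 17 (mod 32), not 1.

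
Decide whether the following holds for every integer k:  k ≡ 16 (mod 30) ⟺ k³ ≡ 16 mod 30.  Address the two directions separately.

The biconditional holds.

(⟹) Suppose k ≡ 16 (mod 30). Write k = 30j + 16. Then (30j + 16)³ = 27000j³ + 43200j² + 23040j + 4096 = 30(900j³ + 1440j² + 768j + 136) + 16, so k³ ≡ 16 (mod 30).

(⟸) Conversely, suppose k³ ≡ 16 (mod 30). The only residue r in {0, …, 29} with r³ ≡ 16 (mod 30) is r = 16, so k ≡ 16 (mod 30).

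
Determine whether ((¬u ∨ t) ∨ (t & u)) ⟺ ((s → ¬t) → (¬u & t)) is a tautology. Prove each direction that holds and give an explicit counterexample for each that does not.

Not equivalent: only (⇐) holds.

(⟸) Assume the antecedent. If u is true, the antecedent forces (u = T, t = T, s = T), and (¬u ∨ t) ∨ (t & u) holds there. If u is false, (¬u ∨ t) ∨ (t & u) reduces to true regardless of the other variables. Either way (¬u ∨ t) ∨ (t & u) holds.

(⟹) This fails. Under u = F, t = F, s = F, the left side is true but the right side is false.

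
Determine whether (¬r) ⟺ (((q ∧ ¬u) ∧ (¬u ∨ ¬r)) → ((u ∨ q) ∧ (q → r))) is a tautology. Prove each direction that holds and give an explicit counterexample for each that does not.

(⇒) This fails. Under q = T, r = F, u = F, the left side is true but the right side is false.

(⇐) This fails. Under q = F, r = T, u = F, the left side is false but the right side is true.

Neither direction holds.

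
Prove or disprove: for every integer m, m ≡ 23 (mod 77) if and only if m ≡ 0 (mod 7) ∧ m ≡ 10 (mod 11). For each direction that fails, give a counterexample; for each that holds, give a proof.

(⇒) fails and (⇐) fails.

(⟹) This fails: m = 23 gives 23 ≡ 23 (mod 77) but 23 ≡ 2 (mod 7), so the conjunction on the right does not hold.

(⟸) This fails: m = 21 satisfies both congruences on the right (21 ≡ 0 mod 7 and 21 ≡ 10 mod 11) yet 21 ≡ 21 (mod 77), not 23.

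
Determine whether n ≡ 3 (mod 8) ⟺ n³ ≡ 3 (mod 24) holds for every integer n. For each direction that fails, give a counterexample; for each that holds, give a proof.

[⇒] This fails: take n = 11. Then 11 ≡ 3 (mod 8), but 11³ = 1331 ≡ 11 (mod 24), not 3.

[⇐] Conversely, the residues r modulo 24 with r³ ≡ 3 (mod 24) are exactly {3}, and each is ≡ 3 (mod 8).

Not equivalent: only (⇐) holds.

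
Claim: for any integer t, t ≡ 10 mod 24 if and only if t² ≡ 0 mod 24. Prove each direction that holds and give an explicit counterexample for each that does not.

Forward direction. This fails: take t = 10. Then 10 ≡ 10 (mod 24), but 10² = 100 ≡ 4 (mod 24), not 0.

Converse. This fails: take t = 0. Then 0² = 0 ≡ 0 (mod 24), yet 0 ≡ 0 (mod 24), not 10.

Both directions fail.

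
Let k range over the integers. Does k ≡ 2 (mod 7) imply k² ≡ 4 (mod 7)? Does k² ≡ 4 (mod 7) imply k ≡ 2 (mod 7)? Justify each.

Not equivalent: only (⇒) holds.

[⇒] Suppose k ≡ 2 (mod 7). Write k = 7j + 2. Then (7j + 2)² = 49j² + 28j + 4 = 7(7j² + 4j) + 4, so k² ≡ 4 (mod 7).

[⇐] This fails: take k = 5. Then 5² = 25 ≡ 4 (mod 7), yet 5 ≡ 5 (mod 7), not 2.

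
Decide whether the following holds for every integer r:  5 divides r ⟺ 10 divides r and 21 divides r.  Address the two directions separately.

(→) This fails: take r = 5. Certainly 5 ∣ 5, but 10 ∤ 5.

(←) Suppose 10 ∣ r and 21 ∣ r. Any common multiple of 10 and 21 is a multiple of their lcm; here gcd(10, 21) = 1, so lcm(10, 21) = 10·21 = 210, so 210 ∣ r. Since 5 ∣ 210, it follows that 5 ∣ r.

The forward direction fails; the converse holds.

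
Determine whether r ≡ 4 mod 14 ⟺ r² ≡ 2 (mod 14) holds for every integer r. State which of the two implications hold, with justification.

Forward direction. Suppose r ≡ 4 mod 14. Write r = 14j + 4. Then (14j + 4)² = 196j² + 112j + 16 = 14(14j² + 8j + 1) + 2, so r² ≡ 2 (mod 14).

Converse. This fails: take r = 10. Then 10² = 100 ≡ 2 (mod 14), yet 10 ≡ 10 (mod 14), not 4.

Only the forward direction holds.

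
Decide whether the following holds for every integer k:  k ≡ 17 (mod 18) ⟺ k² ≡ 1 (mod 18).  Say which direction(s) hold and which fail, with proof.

(⇒) holds; (⇐) fails.

(⟹) Suppose k ≡ 17 (mod 18). Write k = 18j + 17. Then (18j + 17)² = 324j² + 612j + 289 = 18(18j² + 34j + 16) + 1, so k² ≡ 1 (mod 18).

(⟸) This fails: take k = 1. Then 1² = 1 ≡ 1 (mod 18), yet 1 ≡ 1 (mod 18), not 17.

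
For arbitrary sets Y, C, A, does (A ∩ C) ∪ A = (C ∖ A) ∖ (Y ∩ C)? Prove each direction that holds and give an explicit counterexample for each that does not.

(⟹) This inclusion fails. Take Y = ∅, C = ∅, A = {1}; then 1 ∈ (A ∩ C) ∪ A but 1 ∉ (C ∖ A) ∖ (Y ∩ C).

(⟸) This inclusion fails. Take Y = ∅, C = {1}, A = ∅; then 1 ∈ (C ∖ A) ∖ (Y ∩ C) but 1 ∉ (A ∩ C) ∪ A.

Neither inclusion holds.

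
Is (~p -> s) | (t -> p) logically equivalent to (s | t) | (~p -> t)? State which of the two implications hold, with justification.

(⇒) This fails. Under p = F, s = F, t = F, the left side is true but the right side is false.

(⇐) This fails. Under p = F, s = F, t = T, the left side is false but the right side is true.

Both directions fail.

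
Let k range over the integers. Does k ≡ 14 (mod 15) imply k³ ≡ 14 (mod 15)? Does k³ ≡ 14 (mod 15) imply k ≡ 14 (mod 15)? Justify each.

Both directions hold.

(⟹) Suppose k ≡ 14 (mod 15). Write k = 15j + 14. Then (15j + 14)³ = 3375j³ + 9450j² + 8820j + 2744 = 15(225j³ + 630j² + 588j + 182) + 14, so k³ ≡ 14 (mod 15).

(⟸) Conversely, suppose k³ ≡ 14 (mod 15). The only residue r in {0, …, 14} with r³ ≡ 14 (mod 15) is r = 14, so k ≡ 14 (mod 15).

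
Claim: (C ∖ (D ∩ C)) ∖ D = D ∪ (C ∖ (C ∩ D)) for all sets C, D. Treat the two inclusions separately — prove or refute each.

Only the forward inclusion holds.

Reverse inclusion. This inclusion fails. Take C = ∅, D = {1}; then 1 ∈ D ∪ (C ∖ (C ∩ D)) but 1 ∉ (C ∖ (D ∩ C)) ∖ D.

Forward inclusion. Let x ∈ (C ∖ (D ∩ C)) ∖ D. Then x ∈ C and x ∉ D, from which x ∈ D ∪ (C ∖ (C ∩ D)).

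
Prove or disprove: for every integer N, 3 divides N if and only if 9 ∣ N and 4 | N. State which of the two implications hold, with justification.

Only the converse holds.

(→) This fails: take N = 3. Certainly 3 ∣ 3, but 9 ∤ 3.

(←) Suppose 9 ∣ N and 4 ∣ N. Any common multiple of 9 and 4 is a multiple of their lcm; here gcd(9, 4) = 1, so lcm(9, 4) = 9·4 = 36, so 36 ∣ N. Since 3 ∣ 36, it follows that 3 ∣ N.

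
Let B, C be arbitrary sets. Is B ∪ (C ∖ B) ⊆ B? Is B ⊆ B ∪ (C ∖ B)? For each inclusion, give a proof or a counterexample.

(⊇) Let x ∈ B. Then either x ∈ B and x ∉ C; or x ∈ B ∩ C. In each case x ∈ B ∪ (C ∖ B), so B ⊆ B ∪ (C ∖ B).

(⊆) This inclusion fails. Take B = ∅, C = {1}; then 1 ∈ B ∪ (C ∖ B) but 1 ∉ B.

(⊆) fails; (⊇) holds.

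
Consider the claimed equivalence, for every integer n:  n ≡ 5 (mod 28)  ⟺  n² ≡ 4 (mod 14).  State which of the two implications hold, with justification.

(→) This fails: take n = 5. Then 5 ≡ 5 (mod 28), but 5² = 25 ≡ 11 (mod 14), not 4.

(←) This fails: take n = 2. Then 2² = 4 ≡ 4 (mod 14), yet 2 ≡ 2 (mod 28), not 5.

(⇒) fails and (⇐) fails.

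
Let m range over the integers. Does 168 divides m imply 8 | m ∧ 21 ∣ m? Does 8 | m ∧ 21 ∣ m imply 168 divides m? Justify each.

Equivalent; both directions hold.

(→) If 168 ∣ m, write m = 168q. Since 168 = 21·8, m = 8·(21q), so 8 ∣ m; and since 168 = 8·21, m = 21·(8q), so 21 ∣ m.

(←) Suppose 8 ∣ m and 21 ∣ m. Any common multiple of 8 and 21 is a multiple of their lcm; here gcd(8, 21) = 1, so lcm(8, 21) = 8·21 = 168, so 168 ∣ m.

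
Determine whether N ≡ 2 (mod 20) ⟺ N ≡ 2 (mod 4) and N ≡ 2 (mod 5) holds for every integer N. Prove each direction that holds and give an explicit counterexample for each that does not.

Both implications hold.

(⇐) If N ≡ 2 (mod 4) and N ≡ 2 (mod 5), then by the Chinese remainder theorem N ≡ 2 (mod 20). This is exactly N ≡ 2 (mod 20).

(⇒) Suppose N ≡ 2 (mod 20); write N = 20j + 2. Since 4 ∣ 20, reducing mod 4 gives N ≡ 2 (mod 4); since 5 ∣ 20, reducing mod 5 gives N ≡ 2 (mod 5).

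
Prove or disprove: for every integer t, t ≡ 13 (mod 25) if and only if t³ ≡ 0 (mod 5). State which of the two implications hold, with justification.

Neither implication holds.

Forward direction. This fails: take t = 13. Then 13 ≡ 13 (mod 25), but 13³ = 2197 ≡ 2 (mod 5), not 0.

Converse. This fails: take t = 0. Then 0³ = 0 ≡ 0 (mod 5), yet 0 ≡ 0 (mod 25), not 13.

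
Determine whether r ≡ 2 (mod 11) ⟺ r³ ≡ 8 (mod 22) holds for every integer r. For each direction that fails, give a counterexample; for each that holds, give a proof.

(⇒) fails; (⇐) holds.

[⇒] This fails: take r = 13. Then 13 ≡ 2 (mod 11), but 13³ = 2197 ≡ 19 (mod 22), not 8.

[⇐] Conversely, the residues r modulo 22 with r³ ≡ 8 (mod 22) are exactly {2}, and each is ≡ 2 (mod 11).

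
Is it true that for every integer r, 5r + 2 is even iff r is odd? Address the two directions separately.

Neither direction holds.

(⟹) This fails: r = 2 gives 5r + 2 = 12, which is even, but 2 is even, not odd.

(⟸) This also fails: r = 1 is odd, but 5r + 2 = 7 is odd, not even.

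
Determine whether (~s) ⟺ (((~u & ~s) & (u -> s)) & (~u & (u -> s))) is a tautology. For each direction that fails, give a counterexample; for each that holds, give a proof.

Only the reverse direction holds.

(→) This fails. Under s = F, u = T, the left side is true but the right side is false.

(←) Assume the antecedent. If s is true, the antecedent cannot hold. If s is false, ~s reduces to true regardless of the other variables. Either way ~s holds.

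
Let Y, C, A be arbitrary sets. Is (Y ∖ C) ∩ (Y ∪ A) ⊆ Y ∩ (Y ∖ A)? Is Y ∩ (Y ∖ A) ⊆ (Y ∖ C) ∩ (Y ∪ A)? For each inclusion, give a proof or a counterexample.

Both inclusions fail.

Forward inclusion. This inclusion fails. Take Y = {1}, C = ∅, A = {1}; then 1 ∈ (Y ∖ C) ∩ (Y ∪ A) but 1 ∉ Y ∩ (Y ∖ A).

Reverse inclusion. This inclusion fails. Take Y = {1}, C = {1}, A = ∅; then 1 ∈ Y ∩ (Y ∖ A) but 1 ∉ (Y ∖ C) ∩ (Y ∪ A).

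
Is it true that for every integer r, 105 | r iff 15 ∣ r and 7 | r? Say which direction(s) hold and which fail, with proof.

(⇒) If 105 ∣ r, write r = 105q. Since 105 = 7·15, r = 15·(7q), so 15 ∣ r; and since 105 = 15·7, r = 7·(15q), so 7 ∣ r.

(⇐) Suppose 15 ∣ r and 7 ∣ r. Any common multiple of 15 and 7 is a multiple of their lcm; here gcd(15, 7) = 1, so lcm(15, 7) = 15·7 = 105, so 105 ∣ r.

Both implications hold.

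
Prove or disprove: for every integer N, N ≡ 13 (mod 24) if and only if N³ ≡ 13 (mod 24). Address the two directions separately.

(⟹) Suppose N ≡ 13 (mod 24). Write N = 24j + 13. Then (24j + 13)³ = 13824j³ + 22464j² + 12168j + 2197 = 24(576j³ + 936j² + 507j + 91) + 13, so N³ ≡ 13 (mod 24).

(⟸) Conversely, suppose N³ ≡ 13 (mod 24). The only residue r in {0, …, 23} with r³ ≡ 13 (mod 24) is r = 13, so N ≡ 13 (mod 24).

Equivalent; both directions hold.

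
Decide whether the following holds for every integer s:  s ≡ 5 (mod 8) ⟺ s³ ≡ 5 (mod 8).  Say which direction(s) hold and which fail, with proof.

(←) For the converse, argue contrapositively. If s ≢ 5 (mod 8), then s is congruent to one of 0, 1, 2, 3, 4, 6, 7 modulo 8, and these give s³ ≡ 0, 1, 0, 3, 0, 0, 7 respectively — never 5.

(→) Suppose s ≡ 5 (mod 8). Write s = 8j + 5. Then (8j + 5)³ = 512j³ + 960j² + 600j + 125 = 8(64j³ + 120j² + 75j + 15) + 5, so s³ ≡ 5 (mod 8).

Both directions hold; the statement is true.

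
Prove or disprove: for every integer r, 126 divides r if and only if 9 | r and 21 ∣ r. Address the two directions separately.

(⇒) holds; (⇐) fails.

(⟹) If 126 ∣ r, write r = 126q. Since 126 = 14·9, r = 9·(14q), so 9 ∣ r; and since 126 = 6·21, r = 21·(6q), so 21 ∣ r.

(⟸) This fails: take r = 63. Both 9 ∣ 63 and 21 ∣ 63, yet 63 is not a multiple of 126 (since 63 = 0·126 + 63), so 126 ∤ 63.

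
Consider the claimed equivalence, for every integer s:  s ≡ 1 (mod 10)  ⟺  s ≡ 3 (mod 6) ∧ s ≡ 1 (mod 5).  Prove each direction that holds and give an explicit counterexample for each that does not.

Only the reverse direction holds.

Converse. If s ≡ 3 (mod 6) and s ≡ 1 (mod 5), then by the Chinese remainder theorem s ≡ 21 (mod 30). Since 21 ≡ 1 (mod 10) and 10 ∣ 30, we get s ≡ 1 (mod 10).

Forward direction. This fails: s = 1 gives 1 ≡ 1 (mod 10) but 1 ≡ 1 (mod 6), so the conjunction on the right does not hold.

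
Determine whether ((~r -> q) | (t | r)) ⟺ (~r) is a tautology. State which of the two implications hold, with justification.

(⟹) This fails. Under q = F, t = F, r = T, the left side is true but the right side is false.

(⟸) This fails. Under q = F, t = F, r = F, the left side is false but the right side is true.

Neither direction holds.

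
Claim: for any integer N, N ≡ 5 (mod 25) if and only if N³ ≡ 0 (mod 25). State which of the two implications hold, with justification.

(→) Suppose N ≡ 5 (mod 25). Write N = 25j + 5. Then (25j + 5)³ = 15625j³ + 9375j² + 1875j + 125 = 25(625j³ + 375j² + 75j + 5) + 0, so N³ ≡ 0 (mod 25).

(←) This fails: take N = 0. Then 0³ = 0 ≡ 0 (mod 25), yet 0 ≡ 0 (mod 25), not 5.

Only the forward direction holds.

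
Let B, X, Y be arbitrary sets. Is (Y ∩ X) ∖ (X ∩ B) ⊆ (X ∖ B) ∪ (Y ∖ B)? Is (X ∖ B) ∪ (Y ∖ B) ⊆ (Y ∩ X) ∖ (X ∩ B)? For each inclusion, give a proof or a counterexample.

(⊆) holds; (⊇) fails.

(⟸) This inclusion fails. Take B = ∅, X = {1}, Y = ∅; then 1 ∈ (X ∖ B) ∪ (Y ∖ B) but 1 ∉ (Y ∩ X) ∖ (X ∩ B).

(⟹) Let x ∈ (Y ∩ X) ∖ (X ∩ B). Then x ∈ X ∩ Y and x ∉ B, from which x ∈ (X ∖ B) ∪ (Y ∖ B).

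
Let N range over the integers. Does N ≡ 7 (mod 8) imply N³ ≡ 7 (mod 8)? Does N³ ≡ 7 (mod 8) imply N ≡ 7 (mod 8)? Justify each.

(⇐) Suppose N³ ≡ 7 (mod 8). The only residue r in {0, …, 7} with r³ ≡ 7 (mod 8) is r = 7, so N ≡ 7 (mod 8).

(⇒) Suppose N ≡ 7 (mod 8). Write N = 8j + 7. Then (8j + 7)³ = 512j³ + 1344j² + 1176j + 343 = 8(64j³ + 168j² + 147j + 42) + 7, so N³ ≡ 7 (mod 8).

Both directions hold; the statement is true.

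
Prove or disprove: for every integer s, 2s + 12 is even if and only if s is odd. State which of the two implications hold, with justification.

[⇐] Suppose s is odd. Since 2 is even, 2s is even for every s, so 2s + 12 has the same parity as 12, which is even. Hence 2s + 12 is even.

[⇒] This fails: take s = 2. Then 2s + 12 = 16, which is even, yet s = 2 is even, not odd.

Only the converse holds.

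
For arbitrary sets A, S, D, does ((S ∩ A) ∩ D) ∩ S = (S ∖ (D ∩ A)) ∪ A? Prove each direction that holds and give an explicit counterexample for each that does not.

Reverse inclusion. This inclusion fails. Take A = {1}, S = ∅, D = ∅; then 1 ∈ (S ∖ (D ∩ A)) ∪ A but 1 ∉ ((S ∩ A) ∩ D) ∩ S.

Forward inclusion. Let x ∈ ((S ∩ A) ∩ D) ∩ S. Then x ∈ A ∩ S ∩ D, from which x ∈ (S ∖ (D ∩ A)) ∪ A.

The sets are not equal: only the forward inclusion holds.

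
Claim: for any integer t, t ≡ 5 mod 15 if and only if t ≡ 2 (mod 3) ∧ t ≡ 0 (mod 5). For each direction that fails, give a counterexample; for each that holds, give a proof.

Both directions hold.

[⇒] Suppose t ≡ 5 (mod 15); write t = 15j + 5. Since 3 ∣ 15, reducing mod 3 gives t ≡ 5 ≡ 2 (mod 3); since 5 ∣ 15, reducing mod 5 gives t ≡ 5 ≡ 0 (mod 5).

[⇐] Conversely, if t ≡ 2 (mod 3) and t ≡ 0 (mod 5), then by the Chinese remainder theorem t ≡ 5 (mod 15). This is exactly t ≡ 5 (mod 15).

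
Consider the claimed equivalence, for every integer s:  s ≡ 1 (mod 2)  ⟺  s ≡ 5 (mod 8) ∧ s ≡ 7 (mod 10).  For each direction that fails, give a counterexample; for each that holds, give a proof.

Not equivalent: only (⇐) holds.

(⇒) This fails: s = 1 gives 1 ≡ 1 (mod 2) but 1 ≡ 1 (mod 8), so the conjunction on the right does not hold.

(⇐) Conversely, if s ≡ 5 (mod 8) and s ≡ 7 (mod 10), then by the Chinese remainder theorem s ≡ 37 (mod 40). Since 37 ≡ 1 (mod 2) and 2 ∣ 40, we get s ≡ 1 (mod 2).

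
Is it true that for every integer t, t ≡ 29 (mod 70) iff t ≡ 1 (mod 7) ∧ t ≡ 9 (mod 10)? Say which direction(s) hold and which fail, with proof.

(⟹) Suppose t ≡ 29 (mod 70); write t = 70j + 29. Since 7 ∣ 70, reducing mod 7 gives t ≡ 29 ≡ 1 (mod 7); since 10 ∣ 70, reducing mod 10 gives t ≡ 29 ≡ 9 (mod 10).

(⟸) Conversely, if t ≡ 1 (mod 7) and t ≡ 9 (mod 10), then by the Chinese remainder theorem t ≡ 29 (mod 70). This is exactly t ≡ 29 (mod 70).

Both directions hold; the statement is true.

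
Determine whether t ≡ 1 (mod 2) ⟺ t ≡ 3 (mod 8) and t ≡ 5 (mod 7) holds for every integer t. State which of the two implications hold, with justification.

Not equivalent: only (⇐) holds.

[⇒] This fails: t = 1 gives 1 ≡ 1 (mod 2) but 1 ≡ 1 (mod 8), so the conjunction on the right does not hold.

[⇐] Conversely, if t ≡ 3 (mod 8) and t ≡ 5 (mod 7), then by the Chinese remainder theorem t ≡ 19 (mod 56). Since 19 ≡ 1 (mod 2) and 2 ∣ 56, we get t ≡ 1 (mod 2).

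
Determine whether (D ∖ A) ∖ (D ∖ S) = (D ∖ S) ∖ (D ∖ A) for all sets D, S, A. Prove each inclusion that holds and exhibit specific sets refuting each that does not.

Neither inclusion holds.

Forward inclusion. This inclusion fails. Take D = {1}, S = {1}, A = ∅; then 1 ∈ (D ∖ A) ∖ (D ∖ S) but 1 ∉ (D ∖ S) ∖ (D ∖ A).

Reverse inclusion. This inclusion fails. Take D = {1}, S = ∅, A = {1}; then 1 ∈ (D ∖ S) ∖ (D ∖ A) but 1 ∉ (D ∖ A) ∖ (D ∖ S).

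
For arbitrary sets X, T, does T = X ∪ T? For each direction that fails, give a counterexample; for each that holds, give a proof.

Forward inclusion. Let x ∈ T. Then either x ∈ T and x ∉ X; or x ∈ X ∩ T. In each case x ∈ X ∪ T, so T ⊆ X ∪ T.

Reverse inclusion. This inclusion fails. Take X = {1}, T = ∅; then 1 ∈ X ∪ T but 1 ∉ T.

Only the forward inclusion holds.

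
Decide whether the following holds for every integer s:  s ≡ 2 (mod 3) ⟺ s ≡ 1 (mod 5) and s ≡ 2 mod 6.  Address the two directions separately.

Not equivalent: only (⇐) holds.

[⇒] This fails: s = 2 gives 2 ≡ 2 (mod 3) but 2 ≡ 2 (mod 5), so the conjunction on the right does not hold.

[⇐] Conversely, if s ≡ 1 (mod 5) and s ≡ 2 (mod 6), then by the Chinese remainder theorem s ≡ 26 (mod 30). Since 26 ≡ 2 (mod 3) and 3 ∣ 30, we get s ≡ 2 (mod 3).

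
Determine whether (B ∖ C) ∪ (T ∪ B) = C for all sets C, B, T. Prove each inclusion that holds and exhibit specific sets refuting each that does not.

(⊆) fails and (⊇) fails.

(⊆) This inclusion fails. Take C = ∅, B = {1}, T = ∅; then 1 ∈ (B ∖ C) ∪ (T ∪ B) but 1 ∉ C.

(⊇) This inclusion fails. Take C = {1}, B = ∅, T = ∅; then 1 ∈ C but 1 ∉ (B ∖ C) ∪ (T ∪ B).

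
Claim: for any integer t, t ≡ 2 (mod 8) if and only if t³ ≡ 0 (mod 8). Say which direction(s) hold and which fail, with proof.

The forward direction holds; the converse fails.

(→) Suppose t ≡ 2 (mod 8). Write t = 8j + 2. Then (8j + 2)³ = 512j³ + 384j² + 96j + 8 = 8(64j³ + 48j² + 12j + 1) + 0, so t³ ≡ 0 (mod 8).

(←) This fails: take t = 0. Then 0³ = 0 ≡ 0 (mod 8), yet 0 ≡ 0 (mod 8), not 2.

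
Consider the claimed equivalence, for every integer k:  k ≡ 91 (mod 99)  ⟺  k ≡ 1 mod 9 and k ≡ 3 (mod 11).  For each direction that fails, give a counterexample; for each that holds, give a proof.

Both directions hold.

Converse. If k ≡ 1 (mod 9) and k ≡ 3 (mod 11), then by the Chinese remainder theorem k ≡ 91 (mod 99). This is exactly k ≡ 91 (mod 99).

Forward direction. Suppose k ≡ 91 (mod 99); write k = 99j + 91. Since 9 ∣ 99, reducing mod 9 gives k ≡ 91 ≡ 1 (mod 9); since 11 ∣ 99, reducing mod 11 gives k ≡ 91 ≡ 3 (mod 11).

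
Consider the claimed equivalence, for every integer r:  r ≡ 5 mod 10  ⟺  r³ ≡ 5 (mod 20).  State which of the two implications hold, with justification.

(→) This fails: take r = 15. Then 15 ≡ 5 (mod 10), but 15³ = 3375 ≡ 15 (mod 20), not 5.

(←) Conversely, the residues r modulo 20 with r³ ≡ 5 (mod 20) are exactly {5}, and each is ≡ 5 (mod 10).

(⇒) fails; (⇐) holds.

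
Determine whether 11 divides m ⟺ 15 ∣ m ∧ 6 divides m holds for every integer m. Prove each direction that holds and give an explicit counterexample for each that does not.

(⇒) fails and (⇐) fails.

Forward direction. This fails: take m = 11. Certainly 11 ∣ 11, but 15 ∤ 11.

Converse. This fails: take m = 30. Both 15 ∣ 30 and 6 ∣ 30, yet 30 is not a multiple of 11 (since 30 = 2·11 + 8), so 11 ∤ 30.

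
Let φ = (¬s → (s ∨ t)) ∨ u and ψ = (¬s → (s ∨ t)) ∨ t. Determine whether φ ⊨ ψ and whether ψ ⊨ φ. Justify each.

[⇒] This fails. Under t = F, u = T, s = F, the left side is true but the right side is false.

[⇐] Assume the antecedent. If t is true, (¬s → (s ∨ t)) ∨ u reduces to true regardless of the other variables. If t is false, the antecedent forces (t = F, u = F, s = T) or (t = F, u = T, s = T), and (¬s → (s ∨ t)) ∨ u holds there. Either way (¬s → (s ∨ t)) ∨ u holds.

(⇒) fails; (⇐) holds.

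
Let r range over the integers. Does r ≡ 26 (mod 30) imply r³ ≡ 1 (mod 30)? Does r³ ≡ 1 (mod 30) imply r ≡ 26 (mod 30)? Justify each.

Neither implication holds.

(⇒) This fails: take r = 26. Then 26 ≡ 26 (mod 30), but 26³ = 17576 ≡ 26 (mod 30), not 1.

(⇐) This fails: take r = 1. Then 1³ = 1 ≡ 1 (mod 30), yet 1 ≡ 1 (mod 30), not 26.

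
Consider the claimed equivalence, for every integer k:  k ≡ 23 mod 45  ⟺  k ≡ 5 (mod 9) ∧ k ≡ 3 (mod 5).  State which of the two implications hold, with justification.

[⇐] If k ≡ 5 (mod 9) and k ≡ 3 (mod 5), then by the Chinese remainder theorem k ≡ 23 (mod 45). This is exactly k ≡ 23 (mod 45).

[⇒] Suppose k ≡ 23 (mod 45); write k = 45j + 23. Since 9 ∣ 45, reducing mod 9 gives k ≡ 23 ≡ 5 (mod 9); since 5 ∣ 45, reducing mod 5 gives k ≡ 23 ≡ 3 (mod 5).

Both directions hold; the statement is true.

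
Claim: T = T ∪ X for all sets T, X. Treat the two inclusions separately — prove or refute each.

The sets are not equal: only the forward inclusion holds.

(⊆) Let x ∈ T. Then either x ∈ T and x ∉ X; or x ∈ T ∩ X. In each case x ∈ T ∪ X, so T ⊆ T ∪ X.

(⊇) This inclusion fails. Take T = ∅, X = {1}; then 1 ∈ T ∪ X but 1 ∉ T.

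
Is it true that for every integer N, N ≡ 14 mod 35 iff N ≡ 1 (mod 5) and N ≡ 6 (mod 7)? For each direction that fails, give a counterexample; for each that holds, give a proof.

Neither direction holds.

Forward direction. This fails: N = 14 gives 14 ≡ 14 (mod 35) but 14 ≡ 4 (mod 5), so the conjunction on the right does not hold.

Converse. This fails: N = 6 satisfies both congruences on the right (6 ≡ 1 mod 5 and 6 ≡ 6 mod 7) yet 6 ≡ 6 (mod 35), not 14.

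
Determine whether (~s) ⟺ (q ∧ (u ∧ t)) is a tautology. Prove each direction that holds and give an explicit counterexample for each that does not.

Neither implication holds.

(⟹) This fails. Under t = F, q = F, u = F, s = F, the left side is true but the right side is false.

(⟸) This fails. Under t = T, q = T, u = T, s = T, the left side is false but the right side is true.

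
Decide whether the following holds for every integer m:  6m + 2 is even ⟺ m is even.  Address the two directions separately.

Only the converse holds.

(→) This fails: take m = 5. Then 6m + 2 = 32, which is even, yet m = 5 is odd, not even.

(←) Suppose m is even. Since 6 is even, 6m is even for every m, so 6m + 2 has the same parity as 2, which is even. Hence 6m + 2 is even.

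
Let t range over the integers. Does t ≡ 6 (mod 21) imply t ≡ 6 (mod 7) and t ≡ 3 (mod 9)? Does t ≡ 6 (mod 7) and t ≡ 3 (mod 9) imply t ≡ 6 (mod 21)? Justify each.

(⇐) If t ≡ 6 (mod 7) and t ≡ 3 (mod 9), then by the Chinese remainder theorem t ≡ 48 (mod 63). Since 48 ≡ 6 (mod 21) and 21 ∣ 63, we get t ≡ 6 (mod 21).

(⇒) This fails: t = 27 gives 27 ≡ 6 (mod 21) but 27 ≡ 0 (mod 9), so the conjunction on the right does not hold.

The forward direction fails; the converse holds.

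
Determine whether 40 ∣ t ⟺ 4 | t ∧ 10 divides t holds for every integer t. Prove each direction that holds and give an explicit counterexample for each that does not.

(⟹) If 40 ∣ t, write t = 40q. Since 40 = 10·4, t = 4·(10q), so 4 ∣ t; and since 40 = 4·10, t = 10·(4q), so 10 ∣ t.

(⟸) This fails: take t = 20. Both 4 ∣ 20 and 10 ∣ 20, yet 20 is not a multiple of 40 (since 20 = 0·40 + 20), so 40 ∤ 20.

Only the forward direction holds.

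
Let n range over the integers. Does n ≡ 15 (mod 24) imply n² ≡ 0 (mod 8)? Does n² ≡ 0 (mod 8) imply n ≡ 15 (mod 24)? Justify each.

(⇒) This fails: take n = 15. Then 15 ≡ 15 (mod 24), but 15² = 225 ≡ 1 (mod 8), not 0.

(⇐) This fails: take n = 0. Then 0² = 0 ≡ 0 (mod 8), yet 0 ≡ 0 (mod 24), not 15.

Both directions fail.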